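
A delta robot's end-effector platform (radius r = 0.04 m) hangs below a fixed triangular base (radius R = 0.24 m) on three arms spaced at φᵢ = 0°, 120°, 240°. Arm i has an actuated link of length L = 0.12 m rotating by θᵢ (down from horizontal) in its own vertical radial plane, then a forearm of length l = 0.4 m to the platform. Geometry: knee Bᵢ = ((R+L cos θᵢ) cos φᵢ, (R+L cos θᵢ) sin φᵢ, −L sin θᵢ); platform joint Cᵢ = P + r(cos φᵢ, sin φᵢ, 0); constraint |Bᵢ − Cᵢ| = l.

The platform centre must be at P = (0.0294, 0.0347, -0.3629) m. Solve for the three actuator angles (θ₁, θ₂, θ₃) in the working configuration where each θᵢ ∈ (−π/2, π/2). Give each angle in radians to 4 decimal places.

θ₁ = 0.6107, θ₂ = 0.6980, θ₃ = 1.0473

arm 1 (φ=0.0°): x'=0.0294, y'=0.0347
  e−x'=0.1706;  (l²−L²−(e−x')²−y'²−z²)/2L = -0.0684
  γ=atan2(-0.3629,0.1706)=-1.1314;  ψ=arccos(-0.1705)=1.7421;  θ1=γ+ψ≈0.6107
arm 2 (φ=120.0°): x'=0.0154, y'=-0.0428
  A cos θ + B sin θ = C:  0.1846·cos θ + -0.3629·sin θ = -0.0918
  θ2 = atan2(B,A) + arccos(C/0.4072) = 0.6980
arm 3 (φ=240.0°): x'=-0.0448, y'=0.0081
  A cos θ + B sin θ = C:  0.2448·cos θ + -0.3629·sin θ = -0.1919
  √(A²+B²)=0.4377;  θ3 = -0.9774+2.0247 ≈ 1.0473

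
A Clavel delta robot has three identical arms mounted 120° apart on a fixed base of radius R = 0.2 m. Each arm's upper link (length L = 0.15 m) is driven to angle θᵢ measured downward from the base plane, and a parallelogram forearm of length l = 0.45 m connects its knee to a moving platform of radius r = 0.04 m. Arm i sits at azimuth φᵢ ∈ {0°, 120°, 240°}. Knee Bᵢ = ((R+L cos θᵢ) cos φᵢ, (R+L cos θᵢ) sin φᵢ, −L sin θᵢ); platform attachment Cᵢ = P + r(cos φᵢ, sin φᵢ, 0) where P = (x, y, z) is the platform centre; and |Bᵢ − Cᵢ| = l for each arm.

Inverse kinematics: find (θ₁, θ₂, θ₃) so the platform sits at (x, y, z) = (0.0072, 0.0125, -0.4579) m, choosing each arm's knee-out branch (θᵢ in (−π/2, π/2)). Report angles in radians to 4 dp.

rotate P by −φ1: (0.0072, 0.0125, -0.4579)
  A=0.1528, B=-0.4579, C=(l²−L²−A²−y'²−z²)/(2L)=-0.1773
  √(A²+B²)=0.4827;  θ1 = -1.2487+1.9468 ≈ 0.6981
φ2=120.0° → target in arm frame (0.0072, -0.0125)
  A=0.1528, B=-0.4579, C=(l²−L²−A²−y'²−z²)/(2L)=-0.1772
  θ2 = atan2(B,A) + arccos(C/0.4827) = 0.6980
arm 3 (φ=240.0°): x'=-0.0144, y'=0.0000
  e−x'=0.1744;  (l²−L²−(e−x')²−y'²−z²)/2L = -0.2003
  √(A²+B²)=0.4900;  θ3 = -1.2068+1.9920 ≈ 0.7851

θ₁ = 0.6981, θ₂ = 0.6980, θ₃ = 0.7851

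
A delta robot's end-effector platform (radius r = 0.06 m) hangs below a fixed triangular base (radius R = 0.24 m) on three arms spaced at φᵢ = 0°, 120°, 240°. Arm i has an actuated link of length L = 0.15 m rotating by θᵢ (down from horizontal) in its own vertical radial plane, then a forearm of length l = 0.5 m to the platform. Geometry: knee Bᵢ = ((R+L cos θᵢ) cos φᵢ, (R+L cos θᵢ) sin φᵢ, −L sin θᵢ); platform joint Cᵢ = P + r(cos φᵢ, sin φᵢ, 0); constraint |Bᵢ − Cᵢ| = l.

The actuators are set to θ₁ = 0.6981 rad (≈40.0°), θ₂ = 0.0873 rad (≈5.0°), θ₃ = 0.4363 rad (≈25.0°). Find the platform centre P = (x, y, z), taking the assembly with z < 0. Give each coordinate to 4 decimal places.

centre 1 = (0.2949·cos0.0°, 0.2949·sin0.0°, -0.0964) = (0.2949, 0.0000, -0.0964)
arm 2 at φ=120.0°: e+L cos θ2 = 0.3294;  centre 2 = (-0.1647, 0.2853, -0.0131)
φ3=240.0°: virtual centre (-0.1580, -0.2736, -0.0634), radius l
subtract pairs → two planes through P
plane₁₂: -0.9192x+0.5706y+0.1667z = 0.0124
det = 1.0199;  x = -0.0109+0.1264z,  y = 0.0042+-0.0885z
quadratic in z: (1.0238)z²+(0.1148)z+(-0.1472)=0, √Δ=0.7848 → z ∈ {-0.4393, 0.3272}; z = -0.4393 (taking z<0)
x = -0.0664, y = 0.0431

(-0.0664, 0.0431, -0.4393)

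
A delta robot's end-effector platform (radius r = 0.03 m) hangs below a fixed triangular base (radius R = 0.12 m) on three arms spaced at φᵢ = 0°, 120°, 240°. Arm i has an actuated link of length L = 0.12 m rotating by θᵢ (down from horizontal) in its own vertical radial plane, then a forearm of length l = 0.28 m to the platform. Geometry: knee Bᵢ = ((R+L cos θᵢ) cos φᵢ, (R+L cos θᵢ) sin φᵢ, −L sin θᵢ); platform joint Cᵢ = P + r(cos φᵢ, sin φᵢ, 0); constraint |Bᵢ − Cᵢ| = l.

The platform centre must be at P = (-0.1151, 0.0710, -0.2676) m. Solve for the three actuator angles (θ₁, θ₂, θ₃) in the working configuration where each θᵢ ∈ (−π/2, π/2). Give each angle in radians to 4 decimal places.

rotate P by −φ1: (-0.1151, 0.0710, -0.2676)
  e−x'=0.2051;  (l²−L²−(e−x')²−y'²−z²)/2L = -0.2280
  √(A²+B²)=0.3372;  θ1 = -0.9169+2.3134 ≈ 1.3965
arm 2 (φ=120.0°): x'=0.1190, y'=0.0642
  A cos θ + B sin θ = C:  -0.0290·cos θ + -0.2676·sin θ = -0.0524
  γ=atan2(-0.2676,-0.0290)=-1.6789;  ψ=arccos(-0.1946)=1.7667;  θ2=γ+ψ≈0.0878
φ3=240.0° → target in arm frame (-0.0039, -0.1352)
  A cos θ + B sin θ = C:  0.0939·cos θ + -0.2676·sin θ = -0.1446
  γ=atan2(-0.2676,0.0939)=-1.2332;  ψ=arccos(-0.5099)=2.1059;  θ3=γ+ψ≈0.8727

θ₁ = 1.3965, θ₂ = 0.0878, θ₃ = 0.8727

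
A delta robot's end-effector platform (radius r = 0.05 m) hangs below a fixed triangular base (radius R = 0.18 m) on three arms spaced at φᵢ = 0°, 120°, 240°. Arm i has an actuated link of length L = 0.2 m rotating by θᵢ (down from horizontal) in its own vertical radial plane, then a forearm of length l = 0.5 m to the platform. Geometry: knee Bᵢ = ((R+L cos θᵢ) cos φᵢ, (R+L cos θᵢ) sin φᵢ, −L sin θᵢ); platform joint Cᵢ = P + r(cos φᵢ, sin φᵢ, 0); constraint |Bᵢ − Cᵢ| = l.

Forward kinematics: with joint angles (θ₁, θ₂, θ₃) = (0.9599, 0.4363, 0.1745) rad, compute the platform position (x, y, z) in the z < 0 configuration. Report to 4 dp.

φ1=0.0°: virtual centre (0.2447, 0.0000, -0.1638), radius l
S2 = (0.3113·cos120.0°, 0.3113·sin120.0°, -0.0845) = (-0.1556, 0.2696, -0.0845)
arm 3 at φ=240.0°: (R−r)+L cos θ3 = 0.3270;  S3 = (-0.1635, -0.2832, -0.0347)
|S₂|²−|S₁|² = 0.0173;  |S₃|²−|S₁|² = 0.0214
[-0.8007 0.5391 0.1586]·P = 0.0173;  [-0.8164 -0.5663 0.2582]·P = 0.0214
Cramer: x(z) = -0.0239+0.2563z;  y(z) = -0.0034+0.0865z
quadratic in z: (1.0732)z²+(0.1894)z+(-0.1510)=0, √Δ=0.8271 → z ∈ {-0.4736, 0.2971}; z = -0.4736 (taking z<0)
x = -0.1453, y = -0.0443

(-0.1453, -0.0443, -0.4736)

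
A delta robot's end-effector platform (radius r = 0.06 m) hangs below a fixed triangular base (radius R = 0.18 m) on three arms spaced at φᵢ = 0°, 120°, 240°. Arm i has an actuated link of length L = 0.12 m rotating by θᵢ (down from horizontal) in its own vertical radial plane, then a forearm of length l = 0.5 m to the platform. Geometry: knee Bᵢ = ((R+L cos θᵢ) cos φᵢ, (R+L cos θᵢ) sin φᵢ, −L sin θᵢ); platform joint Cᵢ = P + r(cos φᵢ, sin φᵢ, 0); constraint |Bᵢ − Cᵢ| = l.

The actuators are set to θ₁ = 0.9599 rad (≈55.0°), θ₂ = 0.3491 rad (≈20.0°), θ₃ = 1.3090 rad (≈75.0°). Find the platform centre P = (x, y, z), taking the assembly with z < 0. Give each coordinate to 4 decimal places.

(-0.0199, 0.1461, -0.5285)

O1 = (0.1888·cos0.0°, 0.1888·sin0.0°, -0.0983) = (0.1888, 0.0000, -0.0983)
O2 = (0.2328·cos120.0°, 0.2328·sin120.0°, -0.0410) = (-0.1164, 0.2016, -0.0410)
φ3=240.0°: virtual centre (-0.0755, -0.1308, -0.1159), radius l
eliminate P² terms by subtracting sphere 1 from 2 and 3
[-0.6104 0.4032 0.1145]·P = 0.0105;  [-0.5287 -0.2616 -0.0352]·P = -0.0091
det = 0.3729;  x = 0.0024+0.0423z,  y = 0.0298+-0.2200z
into |P−O₁|² = l²: 1.0502z² + 0.1677z + -0.2047 = 0;  Δ = 0.8880;  z = -0.5285 or 0.3688 → z<0 root = -0.5285
x = -0.0199, y = 0.1461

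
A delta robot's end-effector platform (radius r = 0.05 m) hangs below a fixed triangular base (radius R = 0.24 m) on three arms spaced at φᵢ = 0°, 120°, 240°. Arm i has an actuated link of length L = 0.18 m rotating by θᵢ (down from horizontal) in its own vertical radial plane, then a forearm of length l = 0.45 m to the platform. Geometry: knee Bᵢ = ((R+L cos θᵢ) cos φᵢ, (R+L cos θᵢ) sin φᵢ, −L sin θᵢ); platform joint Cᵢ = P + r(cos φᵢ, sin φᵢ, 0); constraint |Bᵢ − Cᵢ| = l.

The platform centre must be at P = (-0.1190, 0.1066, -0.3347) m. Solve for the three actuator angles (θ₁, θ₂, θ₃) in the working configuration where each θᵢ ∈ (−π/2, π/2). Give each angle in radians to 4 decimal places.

arm 1 (φ=0.0°): x'=-0.1190, y'=0.1066
  A=0.3090, B=-0.3347, C=(l²−L²−A²−y'²−z²)/(2L)=-0.1355
  θ1 = atan2(B,A) + arccos(C/0.4555) = 1.0474
arm 2 (φ=120.0°): x'=0.1518, y'=0.0498
  A cos θ + B sin θ = C:  0.0382·cos θ + -0.3347·sin θ = 0.1504
  √(A²+B²)=0.3369;  θ2 = -1.4572+1.1080 ≈ -0.3492
rotate P by −φ3: (-0.0328, -0.1564, -0.3347)
  e−x'=0.2228;  (l²−L²−(e−x')²−y'²−z²)/2L = -0.0445
  √(A²+B²)=0.4021;  θ3 = -0.9834+1.6817 ≈ 0.6982

θ₁ = 1.0474, θ₂ = -0.3492, θ₃ = 0.6982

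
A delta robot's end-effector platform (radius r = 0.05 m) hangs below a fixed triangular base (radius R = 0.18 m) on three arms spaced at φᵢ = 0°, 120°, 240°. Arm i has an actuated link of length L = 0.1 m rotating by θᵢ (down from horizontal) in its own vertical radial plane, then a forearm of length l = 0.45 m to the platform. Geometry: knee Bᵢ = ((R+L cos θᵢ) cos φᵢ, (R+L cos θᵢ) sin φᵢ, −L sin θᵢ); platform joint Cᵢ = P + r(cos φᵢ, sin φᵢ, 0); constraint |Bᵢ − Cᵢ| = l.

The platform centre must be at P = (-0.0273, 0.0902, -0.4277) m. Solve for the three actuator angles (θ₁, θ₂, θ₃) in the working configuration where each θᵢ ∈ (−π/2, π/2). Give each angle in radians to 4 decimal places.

θ₁ = 0.6110, θ₂ = 0.0000, θ₃ = 0.7852

rotate P by −φ1: (-0.0273, 0.0902, -0.4277)
  A cos θ + B sin θ = C:  0.1573·cos θ + -0.4277·sin θ = -0.1165
  θ1 = atan2(B,A) + arccos(C/0.4557) = 0.6110
arm 2 (φ=120.0°): x'=0.0918, y'=-0.0215
  A=0.0382, B=-0.4277, C=(l²−L²−A²−y'²−z²)/(2L)=0.0383
  √(A²+B²)=0.4294;  θ2 = -1.4816+1.4816 ≈ 0.0000
arm 3 (φ=240.0°): x'=-0.0645, y'=-0.0687
  A=0.1945, B=-0.4277, C=(l²−L²−A²−y'²−z²)/(2L)=-0.1648
  γ=atan2(-0.4277,0.1945)=-1.1441;  ψ=arccos(-0.3509)=1.9293;  θ3=γ+ψ≈0.7852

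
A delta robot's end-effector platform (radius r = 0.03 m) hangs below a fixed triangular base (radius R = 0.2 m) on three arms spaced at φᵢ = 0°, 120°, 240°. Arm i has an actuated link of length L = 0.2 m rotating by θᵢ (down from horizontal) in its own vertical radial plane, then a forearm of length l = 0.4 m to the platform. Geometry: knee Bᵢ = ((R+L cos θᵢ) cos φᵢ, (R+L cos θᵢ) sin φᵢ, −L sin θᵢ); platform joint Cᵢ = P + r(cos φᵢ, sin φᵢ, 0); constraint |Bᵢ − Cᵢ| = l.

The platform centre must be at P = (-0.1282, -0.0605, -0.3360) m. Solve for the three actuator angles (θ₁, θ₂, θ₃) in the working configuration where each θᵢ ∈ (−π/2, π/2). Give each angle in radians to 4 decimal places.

rotate P by −φ1: (-0.1282, -0.0605, -0.3360)
  A cos θ + B sin θ = C:  0.2982·cos θ + -0.3360·sin θ = -0.2137
  θ1 = atan2(B,A) + arccos(C/0.4492) = 1.2216
rotate P by −φ2: (0.0117, 0.1413, -0.3360)
  A=0.1583, B=-0.3360, C=(l²−L²−A²−y'²−z²)/(2L)=-0.0948
  θ2 = atan2(B,A) + arccos(C/0.3714) = 0.6983
rotate P by −φ3: (0.1165, -0.0808, -0.3360)
  A=0.0535, B=-0.3360, C=(l²−L²−A²−y'²−z²)/(2L)=-0.0057
  θ3 = atan2(B,A) + arccos(C/0.3402) = 0.1747

θ₁ = 1.2216, θ₂ = 0.6983, θ₃ = 0.1747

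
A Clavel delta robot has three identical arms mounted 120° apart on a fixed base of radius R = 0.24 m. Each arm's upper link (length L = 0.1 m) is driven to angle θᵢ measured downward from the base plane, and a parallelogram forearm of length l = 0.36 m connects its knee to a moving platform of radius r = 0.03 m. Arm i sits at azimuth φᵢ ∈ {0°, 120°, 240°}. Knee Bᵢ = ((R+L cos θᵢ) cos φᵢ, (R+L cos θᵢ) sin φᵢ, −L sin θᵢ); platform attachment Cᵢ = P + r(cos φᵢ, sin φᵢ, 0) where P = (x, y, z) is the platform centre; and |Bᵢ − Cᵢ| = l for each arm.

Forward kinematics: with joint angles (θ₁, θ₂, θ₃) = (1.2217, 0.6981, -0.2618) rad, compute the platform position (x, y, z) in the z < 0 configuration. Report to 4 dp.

arm 1 at φ=0.0°: ρ1 = 0.2442;  O1 = (0.2442, 0.0000, -0.0940)
O2 = (0.2866·cos120.0°, 0.2866·sin120.0°, -0.0643) = (-0.1433, 0.2482, -0.0643)
φ3=240.0°: virtual centre (-0.1533, -0.2655, 0.0259), radius l
eliminate P² terms by subtracting sphere 1 from 2 and 3
plane₁₂: -0.7750x+0.4964y+0.0594z = 0.0178
det = 0.8062;  x = -0.0279+0.1867z,  y = -0.0076+0.1719z
quadratic in z: (1.0644)z²+(0.0837)z+(-0.0467)=0, √Δ=0.4536 → z ∈ {-0.2524, 0.1738}; z = -0.2524 (taking z<0)
x = -0.0750, y = -0.0510

(-0.0750, -0.0510, -0.2524)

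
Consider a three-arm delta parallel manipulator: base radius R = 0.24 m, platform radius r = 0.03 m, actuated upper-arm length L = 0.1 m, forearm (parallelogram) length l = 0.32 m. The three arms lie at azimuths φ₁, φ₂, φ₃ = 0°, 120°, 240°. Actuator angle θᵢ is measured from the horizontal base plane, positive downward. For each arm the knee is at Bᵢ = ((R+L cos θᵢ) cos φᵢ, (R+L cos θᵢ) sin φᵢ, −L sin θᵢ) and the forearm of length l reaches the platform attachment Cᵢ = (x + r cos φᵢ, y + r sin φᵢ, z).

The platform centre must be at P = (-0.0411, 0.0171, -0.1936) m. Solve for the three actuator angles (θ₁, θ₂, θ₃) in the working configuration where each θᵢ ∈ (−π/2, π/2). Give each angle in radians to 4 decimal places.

θ₁ = 1.0472, θ₂ = 0.2624, θ₃ = 0.6110

φ1=0.0° → target in arm frame (-0.0411, 0.0171)
  A cos θ + B sin θ = C:  0.2511·cos θ + -0.1936·sin θ = -0.0421
  θ1 = atan2(B,A) + arccos(C/0.3171) = 1.0472
arm 2 (φ=120.0°): x'=0.0354, y'=0.0270
  e−x'=0.1746;  (l²−L²−(e−x')²−y'²−z²)/2L = 0.1184
  θ2 = atan2(B,A) + arccos(C/0.2607) = 0.2624
rotate P by −φ3: (0.0057, -0.0441, -0.1936)
  A cos θ + B sin θ = C:  0.2043·cos θ + -0.1936·sin θ = 0.0562
  γ=atan2(-0.1936,0.2043)=-0.7586;  ψ=arccos(0.1998)=1.3696;  θ3=γ+ψ≈0.6110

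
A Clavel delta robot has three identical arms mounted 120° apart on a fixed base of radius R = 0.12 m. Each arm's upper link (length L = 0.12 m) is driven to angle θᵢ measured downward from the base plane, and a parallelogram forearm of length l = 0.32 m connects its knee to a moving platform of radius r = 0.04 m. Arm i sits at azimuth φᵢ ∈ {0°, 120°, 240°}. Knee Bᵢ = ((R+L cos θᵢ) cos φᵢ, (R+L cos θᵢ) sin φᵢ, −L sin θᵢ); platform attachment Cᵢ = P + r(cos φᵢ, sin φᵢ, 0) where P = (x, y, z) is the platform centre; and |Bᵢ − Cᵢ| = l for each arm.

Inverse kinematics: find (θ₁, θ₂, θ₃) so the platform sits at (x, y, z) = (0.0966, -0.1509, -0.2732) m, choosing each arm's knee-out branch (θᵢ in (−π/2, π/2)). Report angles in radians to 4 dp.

θ₁ = 0.0873, θ₂ = 1.3963, θ₃ = 0.1747

φ1=0.0° → target in arm frame (0.0966, -0.1509)
  e−x'=-0.0166;  (l²−L²−(e−x')²−y'²−z²)/2L = -0.0404
  √(A²+B²)=0.2737;  θ1 = -1.6315+1.7188 ≈ 0.0873
φ2=120.0° → target in arm frame (-0.1790, -0.0082)
  A=0.2590, B=-0.2732, C=(l²−L²−A²−y'²−z²)/(2L)=-0.2241
  γ=atan2(-0.2732,0.2590)=-0.8121;  ψ=arccos(-0.5952)=2.2084;  θ2=γ+ψ≈1.3963
φ3=240.0° → target in arm frame (0.0824, 0.1591)
  e−x'=-0.0024;  (l²−L²−(e−x')²−y'²−z²)/2L = -0.0498
  γ=atan2(-0.2732,-0.0024)=-1.5795;  ψ=arccos(-0.1824)=1.7542;  θ3=γ+ψ≈0.1747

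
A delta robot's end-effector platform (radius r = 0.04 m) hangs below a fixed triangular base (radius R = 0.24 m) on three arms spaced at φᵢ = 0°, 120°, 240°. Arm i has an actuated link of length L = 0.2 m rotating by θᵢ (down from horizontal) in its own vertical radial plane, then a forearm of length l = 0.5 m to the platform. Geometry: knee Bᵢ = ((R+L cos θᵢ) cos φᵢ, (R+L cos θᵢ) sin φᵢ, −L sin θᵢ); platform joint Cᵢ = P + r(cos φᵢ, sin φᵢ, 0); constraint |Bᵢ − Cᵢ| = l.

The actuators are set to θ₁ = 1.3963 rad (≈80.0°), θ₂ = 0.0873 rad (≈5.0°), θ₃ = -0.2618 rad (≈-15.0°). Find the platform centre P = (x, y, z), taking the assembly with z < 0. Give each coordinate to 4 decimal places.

arm 1 at φ=0.0°: e+L cos θ1 = 0.2347;  O1 = (0.2347, 0.0000, -0.1970)
O2 = (0.3992·cos120.0°, 0.3992·sin120.0°, -0.0174) = (-0.1996, 0.3458, -0.0174)
O3 = (0.3932·cos240.0°, 0.3932·sin240.0°, 0.0518) = (-0.1966, -0.3405, 0.0518)
subtract pairs → two planes through P
plane₁₂: -0.8687x+0.6915y+0.3590z = 0.0658
Cramer: x(z) = -0.0746+0.4953z;  y(z) = 0.0014+0.1030z
sphere 1 gives Az²+Bz+C=0 with A=1.2560, B=0.0878, C=-0.1155;  B²−4AC=0.5880;  roots -0.3402, 0.2703;  negative root z = -0.3402
x = -0.2431, y = -0.0336

(-0.2431, -0.0336, -0.3402)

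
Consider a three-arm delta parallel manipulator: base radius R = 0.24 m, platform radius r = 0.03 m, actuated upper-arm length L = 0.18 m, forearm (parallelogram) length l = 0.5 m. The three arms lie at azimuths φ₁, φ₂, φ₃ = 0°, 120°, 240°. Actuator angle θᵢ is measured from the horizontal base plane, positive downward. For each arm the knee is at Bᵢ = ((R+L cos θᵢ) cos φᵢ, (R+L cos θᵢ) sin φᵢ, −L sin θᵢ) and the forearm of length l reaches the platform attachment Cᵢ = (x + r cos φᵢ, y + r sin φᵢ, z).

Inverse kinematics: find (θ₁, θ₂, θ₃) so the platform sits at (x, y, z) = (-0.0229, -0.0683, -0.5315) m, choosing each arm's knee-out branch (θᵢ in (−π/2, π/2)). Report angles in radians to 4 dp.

rotate P by −φ1: (-0.0229, -0.0683, -0.5315)
  A=0.2329, B=-0.5315, C=(l²−L²−A²−y'²−z²)/(2L)=-0.3439
  √(A²+B²)=0.5803;  θ1 = -1.1578+2.2051 ≈ 1.0473
rotate P by −φ2: (-0.0477, 0.0540, -0.5315)
  e−x'=0.2577;  (l²−L²−(e−x')²−y'²−z²)/2L = -0.3728
  θ2 = atan2(B,A) + arccos(C/0.5907) = 1.1345
rotate P by −φ3: (0.0706, 0.0143, -0.5315)
  A=0.1394, B=-0.5315, C=(l²−L²−A²−y'²−z²)/(2L)=-0.2348
  γ=atan2(-0.5315,0.1394)=-1.3143;  ψ=arccos(-0.4273)=2.0123;  θ3=γ+ψ≈0.6980

θ₁ = 1.0473, θ₂ = 1.1345, θ₃ = 0.6980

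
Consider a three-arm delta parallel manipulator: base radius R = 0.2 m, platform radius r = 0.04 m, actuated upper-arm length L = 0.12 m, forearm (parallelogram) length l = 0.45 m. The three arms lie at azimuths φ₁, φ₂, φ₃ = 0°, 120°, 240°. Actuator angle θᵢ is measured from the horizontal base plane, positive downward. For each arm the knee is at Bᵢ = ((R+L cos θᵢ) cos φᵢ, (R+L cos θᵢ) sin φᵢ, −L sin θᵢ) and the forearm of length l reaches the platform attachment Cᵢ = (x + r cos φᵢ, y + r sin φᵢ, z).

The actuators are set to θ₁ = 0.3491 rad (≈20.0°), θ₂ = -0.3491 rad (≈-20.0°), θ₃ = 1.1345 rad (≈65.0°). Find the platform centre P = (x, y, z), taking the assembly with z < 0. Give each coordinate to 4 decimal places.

O1 = (0.2728·cos0.0°, 0.2728·sin0.0°, -0.0410) = (0.2728, 0.0000, -0.0410)
O2 = (0.2728·cos120.0°, 0.2728·sin120.0°, 0.0410) = (-0.1364, 0.2362, 0.0410)
arm 3 at φ=240.0°: (R−r)+L cos θ3 = 0.2107;  O3 = (-0.1054, -0.1825, -0.1088)
|O₂|²−|O₁|² = 0.0000;  |O₃|²−|O₁|² = -0.0199
plane₁₂: -0.8183x+0.4724y+0.1642z = 0.0000
Cramer: x(z) = 0.0143-0.0062z;  y(z) = 0.0248-0.3582z
into |P−O₁|² = l²: 1.1284z² + 0.0675z + -0.1334 = 0;  Δ = 0.6067;  z = -0.3751 or 0.3152 → z<0 root = -0.3751
x = 0.0166, y = 0.1591

(0.0166, 0.1591, -0.3751)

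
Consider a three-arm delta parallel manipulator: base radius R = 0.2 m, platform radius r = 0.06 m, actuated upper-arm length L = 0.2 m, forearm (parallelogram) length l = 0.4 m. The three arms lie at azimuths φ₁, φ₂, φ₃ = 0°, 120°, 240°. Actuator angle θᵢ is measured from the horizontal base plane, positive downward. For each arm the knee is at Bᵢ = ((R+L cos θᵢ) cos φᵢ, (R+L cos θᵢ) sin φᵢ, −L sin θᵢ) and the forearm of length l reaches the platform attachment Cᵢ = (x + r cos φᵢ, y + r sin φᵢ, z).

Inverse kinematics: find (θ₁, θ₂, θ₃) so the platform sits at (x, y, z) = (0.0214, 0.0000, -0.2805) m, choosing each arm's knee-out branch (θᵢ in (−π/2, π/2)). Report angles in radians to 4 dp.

θ₁ = 0.1744, θ₂ = 0.3491, θ₃ = 0.3491

arm 1 (φ=0.0°): x'=0.0214, y'=0.0000
  e−x'=0.1186;  (l²−L²−(e−x')²−y'²−z²)/2L = 0.0681
  θ1 = atan2(B,A) + arccos(C/0.3045) = 0.1744
rotate P by −φ2: (-0.0107, -0.0185, -0.2805)
  e−x'=0.1507;  (l²−L²−(e−x')²−y'²−z²)/2L = 0.0457
  √(A²+B²)=0.3184;  θ2 = -1.0778+1.4269 ≈ 0.3491
arm 3 (φ=240.0°): x'=-0.0107, y'=0.0185
  A cos θ + B sin θ = C:  0.1507·cos θ + -0.2805·sin θ = 0.0457
  θ3 = atan2(B,A) + arccos(C/0.3184) = 0.3491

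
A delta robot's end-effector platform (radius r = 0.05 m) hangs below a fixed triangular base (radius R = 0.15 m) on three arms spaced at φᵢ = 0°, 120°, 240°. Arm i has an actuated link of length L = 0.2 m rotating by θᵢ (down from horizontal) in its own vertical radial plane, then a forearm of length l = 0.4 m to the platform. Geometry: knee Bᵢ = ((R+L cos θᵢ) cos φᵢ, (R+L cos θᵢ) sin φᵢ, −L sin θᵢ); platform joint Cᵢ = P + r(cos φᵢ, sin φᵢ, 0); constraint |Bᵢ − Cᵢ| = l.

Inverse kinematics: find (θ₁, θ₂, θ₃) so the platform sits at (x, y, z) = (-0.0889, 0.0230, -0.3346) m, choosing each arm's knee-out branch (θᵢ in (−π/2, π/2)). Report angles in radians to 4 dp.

θ₁ = 0.6983, θ₂ = 0.0876, θ₃ = 0.2618

φ1=0.0° → target in arm frame (-0.0889, 0.0230)
  e−x'=0.1889;  (l²−L²−(e−x')²−y'²−z²)/2L = -0.0704
  γ=atan2(-0.3346,0.1889)=-1.0568;  ψ=arccos(-0.1833)=1.7551;  θ1=γ+ψ≈0.6983
φ2=120.0° → target in arm frame (0.0644, 0.0655)
  e−x'=0.0356;  (l²−L²−(e−x')²−y'²−z²)/2L = 0.0062
  γ=atan2(-0.3346,0.0356)=-1.4647;  ψ=arccos(0.0185)=1.5523;  θ2=γ+ψ≈0.0876
rotate P by −φ3: (0.0245, -0.0885, -0.3346)
  A=0.0755, B=-0.3346, C=(l²−L²−A²−y'²−z²)/(2L)=-0.0137
  √(A²+B²)=0.3430;  θ3 = -1.3490+1.6108 ≈ 0.2618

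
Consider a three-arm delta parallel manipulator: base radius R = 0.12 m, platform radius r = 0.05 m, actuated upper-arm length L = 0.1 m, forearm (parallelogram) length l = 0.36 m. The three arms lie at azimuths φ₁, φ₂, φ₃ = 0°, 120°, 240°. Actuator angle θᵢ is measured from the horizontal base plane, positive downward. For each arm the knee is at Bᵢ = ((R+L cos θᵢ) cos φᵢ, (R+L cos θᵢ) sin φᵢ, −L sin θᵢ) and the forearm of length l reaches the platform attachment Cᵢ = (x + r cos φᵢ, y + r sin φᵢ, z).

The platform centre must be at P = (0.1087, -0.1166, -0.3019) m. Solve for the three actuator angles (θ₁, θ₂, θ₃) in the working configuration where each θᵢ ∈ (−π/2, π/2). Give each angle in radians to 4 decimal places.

θ₁ = -0.3488, θ₂ = 0.9598, θ₃ = 0.0000

arm 1 (φ=0.0°): x'=0.1087, y'=-0.1166
  A cos θ + B sin θ = C:  -0.0387·cos θ + -0.3019·sin θ = 0.0668
  θ1 = atan2(B,A) + arccos(C/0.3044) = -0.3488
arm 2 (φ=120.0°): x'=-0.1553, y'=-0.0358
  A cos θ + B sin θ = C:  0.2253·cos θ + -0.3019·sin θ = -0.1180
  √(A²+B²)=0.3767;  θ2 = -0.9296+1.8894 ≈ 0.9598
rotate P by −φ3: (0.0466, 0.1524, -0.3019)
  A cos θ + B sin θ = C:  0.0234·cos θ + -0.3019·sin θ = 0.0234
  √(A²+B²)=0.3028;  θ3 = -1.4935+1.4936 ≈ 0.0000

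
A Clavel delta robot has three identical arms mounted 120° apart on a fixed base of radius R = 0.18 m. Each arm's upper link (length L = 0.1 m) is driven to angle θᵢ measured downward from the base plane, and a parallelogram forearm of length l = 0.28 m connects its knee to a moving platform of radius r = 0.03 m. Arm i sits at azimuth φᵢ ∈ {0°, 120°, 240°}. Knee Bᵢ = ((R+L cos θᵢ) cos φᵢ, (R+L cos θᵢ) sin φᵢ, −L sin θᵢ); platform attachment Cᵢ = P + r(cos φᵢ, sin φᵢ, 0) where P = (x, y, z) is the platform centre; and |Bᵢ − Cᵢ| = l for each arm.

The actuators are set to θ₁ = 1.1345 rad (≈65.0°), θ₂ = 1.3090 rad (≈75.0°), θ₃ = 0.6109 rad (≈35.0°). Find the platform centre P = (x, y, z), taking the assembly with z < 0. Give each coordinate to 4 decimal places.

S1 = (0.1923·cos0.0°, 0.1923·sin0.0°, -0.0906) = (0.1923, 0.0000, -0.0906)
arm 2 at φ=120.0°: e+L cos θ2 = 0.1759;  S2 = (-0.0879, 0.1523, -0.0966)
φ3=240.0°: virtual centre (-0.1160, -0.2008, -0.0574), radius l
eliminate P² terms by subtracting sphere 1 from 2 and 3
[-0.5604 0.3046 -0.0119]·P = -0.0049;  [-0.6164 -0.4017 0.0665]·P = 0.0119
det = 0.4129;  x = -0.0040+0.0375z,  y = -0.0235+0.1081z
quadratic in z: (1.0131)z²+(0.1615)z+(-0.0311)=0, √Δ=0.3901 → z ∈ {-0.2722, 0.1128}; z = -0.2722 (taking z<0)
x = -0.0142, y = -0.0529

(-0.0142, -0.0529, -0.2722)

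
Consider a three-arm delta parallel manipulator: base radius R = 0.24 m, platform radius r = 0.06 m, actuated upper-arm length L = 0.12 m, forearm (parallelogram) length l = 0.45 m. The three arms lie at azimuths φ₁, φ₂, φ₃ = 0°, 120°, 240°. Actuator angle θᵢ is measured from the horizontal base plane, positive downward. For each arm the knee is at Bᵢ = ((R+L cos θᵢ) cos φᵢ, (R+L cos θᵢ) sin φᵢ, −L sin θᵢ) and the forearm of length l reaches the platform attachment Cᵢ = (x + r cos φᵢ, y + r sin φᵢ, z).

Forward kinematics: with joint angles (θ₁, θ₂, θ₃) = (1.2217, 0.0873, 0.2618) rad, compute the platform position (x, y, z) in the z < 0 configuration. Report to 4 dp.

(-0.1340, 0.0163, -0.3888)

S1 = (0.2210·cos0.0°, 0.2210·sin0.0°, -0.1128) = (0.2210, 0.0000, -0.1128)
S2 = (0.2995·cos120.0°, 0.2995·sin120.0°, -0.0105) = (-0.1498, 0.2594, -0.0105)
S3 = (0.2959·cos240.0°, 0.2959·sin240.0°, -0.0311) = (-0.1480, -0.2563, -0.0311)
subtract pairs → two planes through P
[-0.7416 0.5188 0.2046]·P = 0.0283;  [-0.7380 -0.5125 0.1634]·P = 0.0270
det = 0.7630;  x = -0.0373+0.2485z,  y = 0.0011+-0.0391z
into |P−S₁|² = l²: 1.0633z² + 0.0970z + -0.1230 = 0;  Δ = 0.5327;  z = -0.3888 or 0.2976 → z<0 root = -0.3888
x = -0.1340, y = 0.0163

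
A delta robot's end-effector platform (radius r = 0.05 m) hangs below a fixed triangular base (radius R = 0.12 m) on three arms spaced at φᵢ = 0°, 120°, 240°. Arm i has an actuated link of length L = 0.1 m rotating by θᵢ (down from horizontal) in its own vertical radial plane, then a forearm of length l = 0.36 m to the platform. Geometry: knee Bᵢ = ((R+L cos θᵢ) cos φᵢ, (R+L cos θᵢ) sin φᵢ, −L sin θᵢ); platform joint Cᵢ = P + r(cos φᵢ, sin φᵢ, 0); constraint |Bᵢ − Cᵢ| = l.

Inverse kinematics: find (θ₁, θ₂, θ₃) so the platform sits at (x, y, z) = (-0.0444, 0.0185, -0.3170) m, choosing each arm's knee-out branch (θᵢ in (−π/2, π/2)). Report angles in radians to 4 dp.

rotate P by −φ1: (-0.0444, 0.0185, -0.3170)
  A=0.1144, B=-0.3170, C=(l²−L²−A²−y'²−z²)/(2L)=0.0284
  √(A²+B²)=0.3370;  θ1 = -1.2245+1.4864 ≈ 0.2619
rotate P by −φ2: (0.0382, 0.0292, -0.3170)
  A cos θ + B sin θ = C:  0.0318·cos θ + -0.3170·sin θ = 0.0862
  √(A²+B²)=0.3186;  θ2 = -1.4709+1.2967 ≈ -0.1742
φ3=240.0° → target in arm frame (0.0062, -0.0477)
  e−x'=0.0638;  (l²−L²−(e−x')²−y'²−z²)/2L = 0.0638
  √(A²+B²)=0.3234;  θ3 = -1.3721+1.3722 ≈ 0.0000

θ₁ = 0.2619, θ₂ = -0.1742, θ₃ = 0.0000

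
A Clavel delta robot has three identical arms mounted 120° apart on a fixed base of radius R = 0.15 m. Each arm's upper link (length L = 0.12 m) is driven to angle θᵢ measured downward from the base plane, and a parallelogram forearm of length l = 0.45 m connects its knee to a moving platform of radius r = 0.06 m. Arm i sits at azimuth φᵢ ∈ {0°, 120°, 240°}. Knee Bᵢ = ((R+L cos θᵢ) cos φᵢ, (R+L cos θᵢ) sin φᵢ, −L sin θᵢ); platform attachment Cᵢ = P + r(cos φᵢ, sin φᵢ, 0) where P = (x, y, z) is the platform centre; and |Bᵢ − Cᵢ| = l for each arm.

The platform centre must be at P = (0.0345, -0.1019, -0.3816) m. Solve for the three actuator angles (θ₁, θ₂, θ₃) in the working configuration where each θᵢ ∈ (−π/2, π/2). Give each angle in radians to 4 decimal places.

rotate P by −φ1: (0.0345, -0.1019, -0.3816)
  e−x'=0.0555;  (l²−L²−(e−x')²−y'²−z²)/2L = 0.1209
  γ=atan2(-0.3816,0.0555)=-1.4264;  ψ=arccos(0.3135)=1.2519;  θ1=γ+ψ≈-0.1745
φ2=120.0° → target in arm frame (-0.1055, 0.0211)
  e−x'=0.1955;  (l²−L²−(e−x')²−y'²−z²)/2L = 0.0159
  √(A²+B²)=0.4288;  θ2 = -1.0973+1.5337 ≈ 0.4363
φ3=240.0° → target in arm frame (0.0710, 0.0808)
  e−x'=0.0190;  (l²−L²−(e−x')²−y'²−z²)/2L = 0.1483
  γ=atan2(-0.3816,0.0190)=-1.5210;  ψ=arccos(0.3881)=1.1722;  θ3=γ+ψ≈-0.3488

θ₁ = -0.1745, θ₂ = 0.4363, θ₃ = -0.3488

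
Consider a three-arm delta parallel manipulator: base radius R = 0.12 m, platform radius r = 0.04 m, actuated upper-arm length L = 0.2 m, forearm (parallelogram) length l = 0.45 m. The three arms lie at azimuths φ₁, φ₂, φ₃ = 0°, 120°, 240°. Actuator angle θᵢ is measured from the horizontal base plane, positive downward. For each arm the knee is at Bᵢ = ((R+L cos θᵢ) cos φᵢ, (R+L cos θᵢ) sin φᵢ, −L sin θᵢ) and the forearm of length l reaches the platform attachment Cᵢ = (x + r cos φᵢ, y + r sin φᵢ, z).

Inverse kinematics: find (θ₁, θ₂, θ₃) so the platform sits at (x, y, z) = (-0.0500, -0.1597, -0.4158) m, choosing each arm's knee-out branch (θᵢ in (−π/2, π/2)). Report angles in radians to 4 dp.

θ₁ = 0.6108, θ₂ = 0.7853, θ₃ = -0.0875

rotate P by −φ1: (-0.0500, -0.1597, -0.4158)
  A=0.1300, B=-0.4158, C=(l²−L²−A²−y'²−z²)/(2L)=-0.1320
  √(A²+B²)=0.4356;  θ1 = -1.2678+1.8786 ≈ 0.6108
rotate P by −φ2: (-0.1133, 0.1232, -0.4158)
  e−x'=0.1933;  (l²−L²−(e−x')²−y'²−z²)/2L = -0.1573
  γ=atan2(-0.4158,0.1933)=-1.1356;  ψ=arccos(-0.3431)=1.9210;  θ2=γ+ψ≈0.7853
arm 3 (φ=240.0°): x'=0.1633, y'=0.0365
  A cos θ + B sin θ = C:  -0.0833·cos θ + -0.4158·sin θ = -0.0467
  γ=atan2(-0.4158,-0.0833)=-1.7685;  ψ=arccos(-0.1100)=1.6811;  θ3=γ+ψ≈-0.0875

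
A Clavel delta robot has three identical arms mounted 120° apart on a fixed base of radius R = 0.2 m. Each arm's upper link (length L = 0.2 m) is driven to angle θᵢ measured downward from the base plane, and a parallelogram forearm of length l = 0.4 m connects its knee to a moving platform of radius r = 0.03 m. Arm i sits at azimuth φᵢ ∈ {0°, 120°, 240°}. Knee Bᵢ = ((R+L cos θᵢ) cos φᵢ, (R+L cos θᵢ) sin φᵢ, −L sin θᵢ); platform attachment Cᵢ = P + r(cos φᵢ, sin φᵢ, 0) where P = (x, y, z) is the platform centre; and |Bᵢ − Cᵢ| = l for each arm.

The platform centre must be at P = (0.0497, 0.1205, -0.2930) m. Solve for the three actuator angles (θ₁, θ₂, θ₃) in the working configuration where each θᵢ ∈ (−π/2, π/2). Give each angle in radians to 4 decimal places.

θ₁ = 0.3489, θ₂ = 0.1746, θ₃ = 1.1347

arm 1 (φ=0.0°): x'=0.0497, y'=0.1205
  A=0.1203, B=-0.2930, C=(l²−L²−A²−y'²−z²)/(2L)=0.0129
  γ=atan2(-0.2930,0.1203)=-1.1812;  ψ=arccos(0.0407)=1.5301;  θ1=γ+ψ≈0.3489
rotate P by −φ2: (0.0795, -0.1033, -0.2930)
  e−x'=0.0905;  (l²−L²−(e−x')²−y'²−z²)/2L = 0.0382
  γ=atan2(-0.2930,0.0905)=-1.2712;  ψ=arccos(0.1247)=1.4458;  θ2=γ+ψ≈0.1746
rotate P by −φ3: (-0.1292, -0.0172, -0.2930)
  A cos θ + B sin θ = C:  0.2992·cos θ + -0.2930·sin θ = -0.1392
  γ=atan2(-0.2930,0.2992)=-0.7749;  ψ=arccos(-0.3323)=1.9096;  θ3=γ+ψ≈1.1347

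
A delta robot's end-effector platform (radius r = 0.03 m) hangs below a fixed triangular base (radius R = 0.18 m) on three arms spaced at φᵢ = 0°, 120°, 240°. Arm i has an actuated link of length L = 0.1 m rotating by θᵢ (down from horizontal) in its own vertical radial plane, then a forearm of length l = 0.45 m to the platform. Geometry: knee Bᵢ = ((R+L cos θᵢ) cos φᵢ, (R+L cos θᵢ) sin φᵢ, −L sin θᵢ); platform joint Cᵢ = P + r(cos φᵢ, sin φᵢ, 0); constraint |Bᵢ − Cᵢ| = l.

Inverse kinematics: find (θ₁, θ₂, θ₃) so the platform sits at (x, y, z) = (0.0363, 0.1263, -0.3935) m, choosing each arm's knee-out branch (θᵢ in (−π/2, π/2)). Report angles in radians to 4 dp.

φ1=0.0° → target in arm frame (0.0363, 0.1263)
  e−x'=0.1137;  (l²−L²−(e−x')²−y'²−z²)/2L = 0.0439
  θ1 = atan2(B,A) + arccos(C/0.4096) = 0.1739
rotate P by −φ2: (0.0912, -0.0946, -0.3935)
  A=0.0588, B=-0.3935, C=(l²−L²−A²−y'²−z²)/(2L)=0.1263
  γ=atan2(-0.3935,0.0588)=-1.4225;  ψ=arccos(0.3174)=1.2478;  θ2=γ+ψ≈-0.1747
rotate P by −φ3: (-0.1275, -0.0317, -0.3935)
  A=0.2775, B=-0.3935, C=(l²−L²−A²−y'²−z²)/(2L)=-0.2019
  γ=atan2(-0.3935,0.2775)=-0.9565;  ψ=arccos(-0.4192)=2.0034;  θ3=γ+ψ≈1.0468

θ₁ = 0.1739, θ₂ = -0.1747, θ₃ = 1.0468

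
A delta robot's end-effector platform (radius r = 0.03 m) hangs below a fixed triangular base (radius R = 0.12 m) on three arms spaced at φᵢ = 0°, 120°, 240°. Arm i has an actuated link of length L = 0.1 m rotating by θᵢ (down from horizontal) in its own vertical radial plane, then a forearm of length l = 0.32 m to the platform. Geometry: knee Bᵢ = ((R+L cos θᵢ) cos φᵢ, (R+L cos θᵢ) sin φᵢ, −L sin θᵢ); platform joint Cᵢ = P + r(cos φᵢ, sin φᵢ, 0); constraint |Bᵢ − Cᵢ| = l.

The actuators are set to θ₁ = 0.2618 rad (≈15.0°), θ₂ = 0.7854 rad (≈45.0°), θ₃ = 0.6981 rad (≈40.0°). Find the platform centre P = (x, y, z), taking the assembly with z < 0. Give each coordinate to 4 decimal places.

arm 1 at φ=0.0°: ρ1 = 0.1866;  centre 1 = (0.1866, 0.0000, -0.0259)
centre 2 = (0.1607·cos120.0°, 0.1607·sin120.0°, -0.0707) = (-0.0804, 0.1392, -0.0707)
arm 3 at φ=240.0°: ρ3 = 0.1666;  centre 3 = (-0.0833, -0.1443, -0.0643)
subtract pairs → two planes through P
plane₁₂: -0.5339x+0.2784y+-0.0897z = -0.0047
det = 0.3043;  x = 0.0077+-0.1553z,  y = -0.0020+0.0243z
into |P−centre ₁|² = l²: 1.0247z² + 0.1072z + -0.0697 = 0;  Δ = 0.2973;  z = -0.3184 or 0.2137 → z<0 root = -0.3184
x = 0.0571, y = -0.0097

(0.0571, -0.0097, -0.3184)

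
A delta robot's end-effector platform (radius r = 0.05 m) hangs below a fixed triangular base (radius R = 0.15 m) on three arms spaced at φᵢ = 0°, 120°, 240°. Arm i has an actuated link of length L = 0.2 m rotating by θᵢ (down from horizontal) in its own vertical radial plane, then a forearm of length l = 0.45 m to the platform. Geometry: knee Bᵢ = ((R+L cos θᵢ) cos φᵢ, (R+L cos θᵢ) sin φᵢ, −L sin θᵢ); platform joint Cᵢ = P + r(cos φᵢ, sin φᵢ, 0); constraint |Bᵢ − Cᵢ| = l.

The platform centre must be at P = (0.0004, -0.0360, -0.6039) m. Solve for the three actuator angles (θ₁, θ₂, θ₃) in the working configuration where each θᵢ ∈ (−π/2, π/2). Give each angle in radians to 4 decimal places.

arm 1 (φ=0.0°): x'=0.0004, y'=-0.0360
  A=0.0996, B=-0.6039, C=(l²−L²−A²−y'²−z²)/(2L)=-0.5335
  √(A²+B²)=0.6121;  θ1 = -1.4073+2.6294 ≈ 1.2221
rotate P by −φ2: (-0.0314, 0.0177, -0.6039)
  A cos θ + B sin θ = C:  0.1314·cos θ + -0.6039·sin θ = -0.5494
  γ=atan2(-0.6039,0.1314)=-1.3566;  ψ=arccos(-0.8890)=2.6659;  θ2=γ+ψ≈1.3093
rotate P by −φ3: (0.0310, 0.0183, -0.6039)
  A cos θ + B sin θ = C:  0.0690·cos θ + -0.6039·sin θ = -0.5182
  θ3 = atan2(B,A) + arccos(C/0.6078) = 1.1348

θ₁ = 1.2221, θ₂ = 1.3093, θ₃ = 1.1348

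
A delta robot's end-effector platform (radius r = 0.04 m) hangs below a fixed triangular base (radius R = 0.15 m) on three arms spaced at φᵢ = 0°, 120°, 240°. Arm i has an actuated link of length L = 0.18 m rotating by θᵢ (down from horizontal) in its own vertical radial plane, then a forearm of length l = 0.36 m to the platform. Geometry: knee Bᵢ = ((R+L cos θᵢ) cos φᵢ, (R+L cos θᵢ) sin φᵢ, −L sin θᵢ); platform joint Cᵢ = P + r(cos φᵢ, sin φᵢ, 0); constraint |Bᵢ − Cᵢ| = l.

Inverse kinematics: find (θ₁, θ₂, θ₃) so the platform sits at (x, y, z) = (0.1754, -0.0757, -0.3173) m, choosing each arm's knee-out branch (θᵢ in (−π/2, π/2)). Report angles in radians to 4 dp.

φ1=0.0° → target in arm frame (0.1754, -0.0757)
  A=-0.0654, B=-0.3173, C=(l²−L²−A²−y'²−z²)/(2L)=-0.0375
  √(A²+B²)=0.3240;  θ1 = -1.7741+1.6867 ≈ -0.0874
rotate P by −φ2: (-0.1533, -0.1141, -0.3173)
  A=0.2633, B=-0.3173, C=(l²−L²−A²−y'²−z²)/(2L)=-0.2383
  √(A²+B²)=0.4123;  θ2 = -0.8782+2.1871 ≈ 1.3089
arm 3 (φ=240.0°): x'=-0.0221, y'=0.1898
  A cos θ + B sin θ = C:  0.1321·cos θ + -0.3173·sin θ = -0.1582
  θ3 = atan2(B,A) + arccos(C/0.3437) = 0.8729

θ₁ = -0.0874, θ₂ = 1.3089, θ₃ = 0.8729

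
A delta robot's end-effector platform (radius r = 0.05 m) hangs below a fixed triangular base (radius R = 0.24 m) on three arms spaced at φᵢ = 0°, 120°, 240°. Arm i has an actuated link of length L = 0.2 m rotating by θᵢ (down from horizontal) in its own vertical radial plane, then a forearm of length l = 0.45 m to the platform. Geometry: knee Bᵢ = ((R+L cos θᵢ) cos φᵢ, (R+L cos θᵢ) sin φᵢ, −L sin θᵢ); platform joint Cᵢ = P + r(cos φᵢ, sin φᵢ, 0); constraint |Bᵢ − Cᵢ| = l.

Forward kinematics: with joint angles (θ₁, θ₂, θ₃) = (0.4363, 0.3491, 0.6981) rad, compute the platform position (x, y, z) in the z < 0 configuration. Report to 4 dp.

φ1=0.0°: virtual centre (0.3713, 0.0000, -0.0845), radius l
O2 = (0.3779·cos120.0°, 0.3779·sin120.0°, -0.0684) = (-0.1890, 0.3273, -0.0684)
O3 = (0.3432·cos240.0°, 0.3432·sin240.0°, -0.1286) = (-0.1716, -0.2972, -0.1286)
|O₂|²−|O₁|² = 0.0025;  |O₃|²−|O₁|² = -0.0107
linear system: -1.1205x+0.6546y = 0.0025−0.0322z; -1.0857x+-0.5945y = -0.0107−-0.0881z
det = 1.3768;  x = 0.0040+-0.0280z,  y = 0.0107+-0.0971z
sphere 1 gives Az²+Bz+C=0 with A=1.0102, B=0.1875, C=-0.0603;  B²−4AC=0.2790;  roots -0.3542, 0.1686;  negative root z = -0.3542
x = 0.0139, y = 0.0451

(0.0139, 0.0451, -0.3542)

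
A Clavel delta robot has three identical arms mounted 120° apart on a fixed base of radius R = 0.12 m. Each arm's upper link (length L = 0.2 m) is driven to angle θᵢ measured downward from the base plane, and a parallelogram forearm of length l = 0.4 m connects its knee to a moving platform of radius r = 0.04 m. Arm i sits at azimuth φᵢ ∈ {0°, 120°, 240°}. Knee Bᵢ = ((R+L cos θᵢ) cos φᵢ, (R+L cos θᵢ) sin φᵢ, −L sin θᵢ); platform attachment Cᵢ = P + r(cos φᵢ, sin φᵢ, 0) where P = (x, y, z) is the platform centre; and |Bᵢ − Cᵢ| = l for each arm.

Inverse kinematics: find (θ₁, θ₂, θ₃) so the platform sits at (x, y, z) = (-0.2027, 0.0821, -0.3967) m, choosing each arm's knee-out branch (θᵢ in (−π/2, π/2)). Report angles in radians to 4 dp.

θ₁ = 1.3092, θ₂ = 0.1748, θ₃ = 0.6982

arm 1 (φ=0.0°): x'=-0.2027, y'=0.0821
  A cos θ + B sin θ = C:  0.2827·cos θ + -0.3967·sin θ = -0.3101
  θ1 = atan2(B,A) + arccos(C/0.4871) = 1.3092
arm 2 (φ=120.0°): x'=0.1725, y'=0.1345
  A cos θ + B sin θ = C:  -0.0925·cos θ + -0.3967·sin θ = -0.1600
  θ2 = atan2(B,A) + arccos(C/0.4073) = 0.1748
rotate P by −φ3: (0.0302, -0.2166, -0.3967)
  A cos θ + B sin θ = C:  0.0498·cos θ + -0.3967·sin θ = -0.2169
  √(A²+B²)=0.3998;  θ3 = -1.4460+2.1442 ≈ 0.6982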